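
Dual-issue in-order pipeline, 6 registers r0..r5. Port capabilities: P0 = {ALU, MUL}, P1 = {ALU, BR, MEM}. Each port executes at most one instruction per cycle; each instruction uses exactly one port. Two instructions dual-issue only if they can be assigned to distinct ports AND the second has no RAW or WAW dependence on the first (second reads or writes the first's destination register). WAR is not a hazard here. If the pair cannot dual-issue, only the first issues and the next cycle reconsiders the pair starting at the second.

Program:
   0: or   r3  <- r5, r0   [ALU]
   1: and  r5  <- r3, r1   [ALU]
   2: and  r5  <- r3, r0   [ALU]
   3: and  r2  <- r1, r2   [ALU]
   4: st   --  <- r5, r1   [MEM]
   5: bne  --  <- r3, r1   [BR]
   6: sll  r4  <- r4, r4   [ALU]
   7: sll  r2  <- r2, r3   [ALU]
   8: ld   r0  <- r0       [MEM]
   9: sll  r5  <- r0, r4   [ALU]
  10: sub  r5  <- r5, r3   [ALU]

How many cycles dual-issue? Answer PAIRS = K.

PAIRS = 3

#0 head=0: or.ALU i0 RAW r3
#1 head=1: and.ALU i1 WAW r5
#2 head=2: and.ALU+and.ALU i2&i3 dual
#3 head=4: st.MEM i4 no-port MEM/BR
#4 head=5: bne.BR+sll.ALU i5&i6 dual
#5 head=7: sll.ALU+ld.MEM i7&i8 dual
#6 head=9: sll.ALU i9 RAW+WAW r5
#7 head=10: sub.ALU i10 tail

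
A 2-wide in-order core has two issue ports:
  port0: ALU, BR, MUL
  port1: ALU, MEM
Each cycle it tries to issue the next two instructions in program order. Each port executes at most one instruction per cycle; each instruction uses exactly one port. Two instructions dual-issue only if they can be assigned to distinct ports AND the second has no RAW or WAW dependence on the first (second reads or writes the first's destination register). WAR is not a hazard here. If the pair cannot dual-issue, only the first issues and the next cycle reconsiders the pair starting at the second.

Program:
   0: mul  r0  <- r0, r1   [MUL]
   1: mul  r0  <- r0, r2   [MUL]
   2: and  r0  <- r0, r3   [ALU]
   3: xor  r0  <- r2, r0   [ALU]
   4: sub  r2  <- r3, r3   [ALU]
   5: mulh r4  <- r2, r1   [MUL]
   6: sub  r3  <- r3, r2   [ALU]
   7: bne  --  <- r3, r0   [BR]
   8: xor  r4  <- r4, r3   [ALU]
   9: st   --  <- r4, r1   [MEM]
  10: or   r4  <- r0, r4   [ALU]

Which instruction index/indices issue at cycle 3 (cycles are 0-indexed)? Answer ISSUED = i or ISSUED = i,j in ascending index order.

ISSUED = 3,4

0. mul.MUL @i0  | no-port MUL/MUL
1. mul.MUL @i1  | RAW+WAW r0
2. and.ALU @i2  | RAW+WAW r0
3. xor.ALU;sub.ALU @i3,i4  | 2-wide
4. mulh.MUL;sub.ALU @i5,i6  | 2-wide
5. bne.BR;xor.ALU @i7,i8  | 2-wide
6. st.MEM;or.ALU @i9,i10  | 2-wide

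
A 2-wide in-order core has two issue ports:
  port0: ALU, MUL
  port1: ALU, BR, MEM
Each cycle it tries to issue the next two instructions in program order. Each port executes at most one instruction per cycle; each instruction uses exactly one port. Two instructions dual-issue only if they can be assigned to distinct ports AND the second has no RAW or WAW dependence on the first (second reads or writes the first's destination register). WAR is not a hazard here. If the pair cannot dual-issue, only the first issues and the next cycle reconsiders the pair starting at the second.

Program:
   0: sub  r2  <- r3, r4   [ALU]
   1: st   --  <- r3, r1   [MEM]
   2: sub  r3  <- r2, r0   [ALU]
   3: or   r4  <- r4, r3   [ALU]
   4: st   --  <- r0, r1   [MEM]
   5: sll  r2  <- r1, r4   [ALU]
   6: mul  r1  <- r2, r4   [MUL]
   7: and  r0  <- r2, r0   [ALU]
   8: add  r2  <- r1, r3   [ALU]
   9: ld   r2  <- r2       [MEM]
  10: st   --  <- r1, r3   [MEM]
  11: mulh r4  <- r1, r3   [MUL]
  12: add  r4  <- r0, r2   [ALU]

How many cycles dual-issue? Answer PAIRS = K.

t=0 i0,i1:sub.ALU;st.MEM ; dual
t=1 i2:sub.ALU ; RAW r3
t=2 i3,i4:or.ALU;st.MEM ; dual
t=3 i5:sll.ALU ; RAW r2
t=4 i6,i7:mul.MUL;and.ALU ; dual
t=5 i8:add.ALU ; RAW+WAW r2
t=6 i9:ld.MEM ; no-port MEM/MEM
t=7 i10,i11:st.MEM;mulh.MUL ; dual
t=8 i12:add.ALU ; tail

PAIRS = 4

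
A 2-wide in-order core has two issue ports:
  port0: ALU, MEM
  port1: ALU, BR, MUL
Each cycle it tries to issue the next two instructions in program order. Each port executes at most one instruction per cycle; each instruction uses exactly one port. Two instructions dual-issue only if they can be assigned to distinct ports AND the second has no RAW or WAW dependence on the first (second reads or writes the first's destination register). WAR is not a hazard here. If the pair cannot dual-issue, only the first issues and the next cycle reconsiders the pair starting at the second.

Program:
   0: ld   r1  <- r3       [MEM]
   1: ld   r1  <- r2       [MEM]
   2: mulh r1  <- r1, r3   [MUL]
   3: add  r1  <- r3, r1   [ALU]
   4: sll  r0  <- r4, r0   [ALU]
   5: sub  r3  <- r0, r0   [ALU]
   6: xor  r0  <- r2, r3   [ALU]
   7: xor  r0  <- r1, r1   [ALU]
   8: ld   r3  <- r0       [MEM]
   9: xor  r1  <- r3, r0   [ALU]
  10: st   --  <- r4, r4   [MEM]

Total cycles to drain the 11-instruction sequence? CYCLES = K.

CYCLES = 9

[0] i0  ld  -- no-port MEM/MEM
[1] i1  ld  -- RAW+WAW r1
[2] i2  mulh  -- RAW+WAW r1
[3] i3&i4  add+sll  -- dual
[4] i5  sub  -- RAW r3
[5] i6  xor  -- WAW r0
[6] i7  xor  -- RAW r0
[7] i8  ld  -- RAW r3
[8] i9&i10  xor+st  -- dual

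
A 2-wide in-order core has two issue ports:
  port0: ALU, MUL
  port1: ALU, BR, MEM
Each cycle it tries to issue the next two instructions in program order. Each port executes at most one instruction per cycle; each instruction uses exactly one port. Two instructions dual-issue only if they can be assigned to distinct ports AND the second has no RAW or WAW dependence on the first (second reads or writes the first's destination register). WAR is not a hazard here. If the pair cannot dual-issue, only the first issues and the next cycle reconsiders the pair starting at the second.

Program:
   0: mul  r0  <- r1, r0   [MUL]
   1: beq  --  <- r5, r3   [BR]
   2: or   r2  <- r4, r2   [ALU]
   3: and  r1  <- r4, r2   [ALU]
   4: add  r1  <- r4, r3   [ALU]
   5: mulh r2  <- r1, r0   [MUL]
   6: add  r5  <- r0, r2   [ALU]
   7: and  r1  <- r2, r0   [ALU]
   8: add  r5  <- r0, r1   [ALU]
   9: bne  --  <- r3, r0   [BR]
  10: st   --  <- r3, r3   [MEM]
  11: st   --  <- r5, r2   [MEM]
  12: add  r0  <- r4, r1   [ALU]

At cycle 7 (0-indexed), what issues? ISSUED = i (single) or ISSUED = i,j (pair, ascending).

t=0 i0+i1:mul/beq ; dual
t=1 i2:or ; RAW r2
t=2 i3:and ; WAW r1
t=3 i4:add ; RAW r1
t=4 i5:mulh ; RAW r2
t=5 i6+i7:add/and ; dual
t=6 i8+i9:add/bne ; dual
t=7 i10:st ; no-port MEM/MEM
t=8 i11+i12:st/add ; dual

ISSUED = 10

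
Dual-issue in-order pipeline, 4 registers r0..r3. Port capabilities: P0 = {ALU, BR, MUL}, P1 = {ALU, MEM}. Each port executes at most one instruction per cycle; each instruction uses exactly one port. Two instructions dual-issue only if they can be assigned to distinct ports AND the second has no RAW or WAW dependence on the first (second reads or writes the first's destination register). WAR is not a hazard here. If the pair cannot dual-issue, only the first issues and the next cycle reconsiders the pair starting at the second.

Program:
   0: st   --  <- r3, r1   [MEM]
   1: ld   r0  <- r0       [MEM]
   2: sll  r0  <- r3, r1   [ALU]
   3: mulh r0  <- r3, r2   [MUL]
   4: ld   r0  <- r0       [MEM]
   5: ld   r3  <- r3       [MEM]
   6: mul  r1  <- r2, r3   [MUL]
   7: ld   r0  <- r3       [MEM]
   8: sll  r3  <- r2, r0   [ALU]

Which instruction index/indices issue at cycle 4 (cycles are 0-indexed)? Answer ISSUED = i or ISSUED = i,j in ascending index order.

  cy0 -> i0 (st.MEM) no-port MEM/MEM
  cy1 -> i1 (ld.MEM) WAW r0
  cy2 -> i2 (sll.ALU) WAW r0
  cy3 -> i3 (mulh.MUL) RAW+WAW r0
  cy4 -> i4 (ld.MEM) no-port MEM/MEM
  cy5 -> i5 (ld.MEM) RAW r3
  cy6 -> i6/i7 (mul.MUL ld.MEM) 2-wide
  cy7 -> i8 (sll.ALU) tail

ISSUED = 4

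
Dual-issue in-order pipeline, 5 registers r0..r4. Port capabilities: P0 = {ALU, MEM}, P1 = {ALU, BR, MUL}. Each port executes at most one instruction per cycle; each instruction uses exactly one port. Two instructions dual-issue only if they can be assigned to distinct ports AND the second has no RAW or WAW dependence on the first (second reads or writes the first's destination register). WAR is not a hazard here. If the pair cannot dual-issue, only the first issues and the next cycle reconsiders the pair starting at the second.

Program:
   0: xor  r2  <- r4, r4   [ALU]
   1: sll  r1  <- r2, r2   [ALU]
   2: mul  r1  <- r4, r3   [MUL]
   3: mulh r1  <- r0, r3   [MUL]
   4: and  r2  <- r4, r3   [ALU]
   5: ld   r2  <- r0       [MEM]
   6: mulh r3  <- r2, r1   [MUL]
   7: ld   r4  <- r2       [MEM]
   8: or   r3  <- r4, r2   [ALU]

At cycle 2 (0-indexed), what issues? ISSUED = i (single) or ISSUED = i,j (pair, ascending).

ISSUED = 2

t=0 i0:xor.ALU ; RAW r2
t=1 i1:sll.ALU ; WAW r1
t=2 i2:mul.MUL ; no-port MUL/MUL
t=3 i3/i4:mulh.MUL+and.ALU ; dual
t=4 i5:ld.MEM ; RAW r2
t=5 i6/i7:mulh.MUL+ld.MEM ; dual
t=6 i8:or.ALU ; tail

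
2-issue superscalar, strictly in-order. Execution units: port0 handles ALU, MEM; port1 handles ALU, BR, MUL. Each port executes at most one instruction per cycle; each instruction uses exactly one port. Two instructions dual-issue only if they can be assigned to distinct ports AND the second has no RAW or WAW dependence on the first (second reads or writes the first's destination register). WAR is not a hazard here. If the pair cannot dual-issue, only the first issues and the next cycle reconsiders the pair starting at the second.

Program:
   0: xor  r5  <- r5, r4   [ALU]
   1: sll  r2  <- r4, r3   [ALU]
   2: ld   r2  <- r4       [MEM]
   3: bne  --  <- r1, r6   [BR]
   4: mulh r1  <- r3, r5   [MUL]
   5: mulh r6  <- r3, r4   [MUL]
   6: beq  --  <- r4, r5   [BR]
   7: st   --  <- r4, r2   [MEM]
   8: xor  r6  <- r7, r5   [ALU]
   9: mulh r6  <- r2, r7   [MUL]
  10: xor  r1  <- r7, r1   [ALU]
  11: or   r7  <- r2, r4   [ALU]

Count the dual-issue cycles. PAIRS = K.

PAIRS = 4

t=0 i0,i1:xor.ALU;sll.ALU ; dual
t=1 i2,i3:ld.MEM;bne.BR ; dual
t=2 i4:mulh.MUL ; no-port MUL/MUL
t=3 i5:mulh.MUL ; no-port MUL/BR
t=4 i6,i7:beq.BR;st.MEM ; dual
t=5 i8:xor.ALU ; WAW r6
t=6 i9,i10:mulh.MUL;xor.ALU ; dual
t=7 i11:or.ALU ; tail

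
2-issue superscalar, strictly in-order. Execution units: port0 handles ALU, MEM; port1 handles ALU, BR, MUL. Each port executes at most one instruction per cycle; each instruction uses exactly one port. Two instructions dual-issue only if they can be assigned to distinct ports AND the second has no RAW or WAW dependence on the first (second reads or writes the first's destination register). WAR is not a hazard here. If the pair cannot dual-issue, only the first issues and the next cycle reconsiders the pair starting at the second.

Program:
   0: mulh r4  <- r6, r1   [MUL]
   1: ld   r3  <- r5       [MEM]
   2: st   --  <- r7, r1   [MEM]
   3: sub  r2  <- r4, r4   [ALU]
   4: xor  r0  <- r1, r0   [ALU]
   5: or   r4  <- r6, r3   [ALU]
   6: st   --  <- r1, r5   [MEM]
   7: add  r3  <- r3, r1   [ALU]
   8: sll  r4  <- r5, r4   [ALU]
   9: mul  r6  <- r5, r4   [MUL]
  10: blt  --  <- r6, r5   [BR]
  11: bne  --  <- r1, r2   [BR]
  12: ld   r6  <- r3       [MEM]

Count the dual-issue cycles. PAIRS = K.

  cy0 -> i0+i1 (mulh.MUL/ld.MEM) 2-wide
  cy1 -> i2+i3 (st.MEM/sub.ALU) 2-wide
  cy2 -> i4+i5 (xor.ALU/or.ALU) 2-wide
  cy3 -> i6+i7 (st.MEM/add.ALU) 2-wide
  cy4 -> i8 (sll.ALU) RAW r4
  cy5 -> i9 (mul.MUL) no-port MUL/BR
  cy6 -> i10 (blt.BR) no-port BR/BR
  cy7 -> i11+i12 (bne.BR/ld.MEM) 2-wide

PAIRS = 5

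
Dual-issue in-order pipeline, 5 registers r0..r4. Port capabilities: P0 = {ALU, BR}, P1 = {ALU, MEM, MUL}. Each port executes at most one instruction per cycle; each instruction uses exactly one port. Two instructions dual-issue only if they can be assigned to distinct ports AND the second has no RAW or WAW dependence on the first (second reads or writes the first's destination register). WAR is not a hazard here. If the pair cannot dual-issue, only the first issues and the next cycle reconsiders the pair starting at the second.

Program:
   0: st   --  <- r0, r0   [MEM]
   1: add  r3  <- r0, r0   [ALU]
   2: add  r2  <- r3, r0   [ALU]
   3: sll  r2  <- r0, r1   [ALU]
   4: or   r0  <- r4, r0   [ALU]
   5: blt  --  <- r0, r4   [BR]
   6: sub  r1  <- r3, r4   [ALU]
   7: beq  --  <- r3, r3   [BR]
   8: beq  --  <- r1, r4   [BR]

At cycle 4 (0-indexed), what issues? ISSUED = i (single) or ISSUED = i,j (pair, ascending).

[0] i0&i1  st;add  -- pair
[1] i2  add  -- WAW r2
[2] i3&i4  sll;or  -- pair
[3] i5&i6  blt;sub  -- pair
[4] i7  beq  -- no-port BR/BR
[5] i8  beq  -- tail

ISSUED = 7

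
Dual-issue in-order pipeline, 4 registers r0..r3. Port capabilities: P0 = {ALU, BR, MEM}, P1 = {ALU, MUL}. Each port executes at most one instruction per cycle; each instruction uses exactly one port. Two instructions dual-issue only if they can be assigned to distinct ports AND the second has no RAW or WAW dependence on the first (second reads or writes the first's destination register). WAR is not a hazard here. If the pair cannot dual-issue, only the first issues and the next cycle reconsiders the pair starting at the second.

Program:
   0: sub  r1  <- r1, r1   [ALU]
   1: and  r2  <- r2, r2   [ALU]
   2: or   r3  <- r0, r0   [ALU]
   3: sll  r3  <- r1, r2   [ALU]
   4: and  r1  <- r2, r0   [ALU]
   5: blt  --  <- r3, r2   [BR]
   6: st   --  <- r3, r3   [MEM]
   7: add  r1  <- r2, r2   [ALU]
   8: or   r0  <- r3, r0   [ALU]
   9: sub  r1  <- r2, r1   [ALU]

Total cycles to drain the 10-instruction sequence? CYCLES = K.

[0] i0/i1  sub.ALU;and.ALU  -- 2-wide
[1] i2  or.ALU  -- WAW r3
[2] i3/i4  sll.ALU;and.ALU  -- 2-wide
[3] i5  blt.BR  -- no-port BR/MEM
[4] i6/i7  st.MEM;add.ALU  -- 2-wide
[5] i8/i9  or.ALU;sub.ALU  -- 2-wide

CYCLES = 6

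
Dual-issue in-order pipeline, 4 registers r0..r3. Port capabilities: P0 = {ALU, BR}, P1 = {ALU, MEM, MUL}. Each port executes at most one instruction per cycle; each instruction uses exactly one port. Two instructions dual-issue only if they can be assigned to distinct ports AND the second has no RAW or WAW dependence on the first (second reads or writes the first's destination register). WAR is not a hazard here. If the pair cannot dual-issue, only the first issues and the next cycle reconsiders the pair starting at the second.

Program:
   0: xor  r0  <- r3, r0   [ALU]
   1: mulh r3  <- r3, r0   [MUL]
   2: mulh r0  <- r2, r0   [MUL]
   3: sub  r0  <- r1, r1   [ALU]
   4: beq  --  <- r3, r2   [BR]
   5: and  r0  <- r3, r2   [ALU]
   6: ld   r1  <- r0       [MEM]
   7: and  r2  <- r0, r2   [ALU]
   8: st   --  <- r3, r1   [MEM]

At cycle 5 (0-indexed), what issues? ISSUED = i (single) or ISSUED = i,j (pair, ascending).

0. xor @i0  | RAW r0
1. mulh @i1  | no-port MUL/MUL
2. mulh @i2  | WAW r0
3. sub+beq @i3/i4  | 2-wide
4. and @i5  | RAW r0
5. ld+and @i6/i7  | 2-wide
6. st @i8  | tail

ISSUED = 6,7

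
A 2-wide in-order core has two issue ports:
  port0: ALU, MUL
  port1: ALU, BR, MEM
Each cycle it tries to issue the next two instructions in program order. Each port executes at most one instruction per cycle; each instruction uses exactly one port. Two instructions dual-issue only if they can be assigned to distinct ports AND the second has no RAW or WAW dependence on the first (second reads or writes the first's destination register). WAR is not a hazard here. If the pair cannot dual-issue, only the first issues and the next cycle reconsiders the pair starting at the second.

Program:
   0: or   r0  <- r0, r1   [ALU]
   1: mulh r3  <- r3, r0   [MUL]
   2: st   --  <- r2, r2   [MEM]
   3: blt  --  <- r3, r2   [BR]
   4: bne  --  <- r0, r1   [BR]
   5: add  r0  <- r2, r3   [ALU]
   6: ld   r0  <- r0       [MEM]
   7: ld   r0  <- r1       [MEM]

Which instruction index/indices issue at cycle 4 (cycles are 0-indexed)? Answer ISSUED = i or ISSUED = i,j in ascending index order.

t=0 i0:or ; RAW r0
t=1 i1&i2:mulh;st ; dual
t=2 i3:blt ; no-port BR/BR
t=3 i4&i5:bne;add ; dual
t=4 i6:ld ; no-port MEM/MEM
t=5 i7:ld ; tail

ISSUED = 6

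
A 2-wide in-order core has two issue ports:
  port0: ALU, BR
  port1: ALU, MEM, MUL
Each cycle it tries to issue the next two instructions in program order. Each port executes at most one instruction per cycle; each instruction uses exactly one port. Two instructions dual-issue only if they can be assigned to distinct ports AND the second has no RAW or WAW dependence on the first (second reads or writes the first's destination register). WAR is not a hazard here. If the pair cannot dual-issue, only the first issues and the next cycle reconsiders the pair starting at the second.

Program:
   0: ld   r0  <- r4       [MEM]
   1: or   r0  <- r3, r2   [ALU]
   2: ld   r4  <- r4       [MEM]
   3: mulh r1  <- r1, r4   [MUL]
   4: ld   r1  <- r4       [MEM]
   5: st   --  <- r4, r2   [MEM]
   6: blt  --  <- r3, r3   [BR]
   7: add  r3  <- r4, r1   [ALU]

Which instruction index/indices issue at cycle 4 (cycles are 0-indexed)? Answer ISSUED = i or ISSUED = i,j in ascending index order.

  cy0 -> i0 (ld.MEM) WAW r0
  cy1 -> i1&i2 (or.ALU;ld.MEM) pair
  cy2 -> i3 (mulh.MUL) no-port MUL/MEM
  cy3 -> i4 (ld.MEM) no-port MEM/MEM
  cy4 -> i5&i6 (st.MEM;blt.BR) pair
  cy5 -> i7 (add.ALU) tail

ISSUED = 5,6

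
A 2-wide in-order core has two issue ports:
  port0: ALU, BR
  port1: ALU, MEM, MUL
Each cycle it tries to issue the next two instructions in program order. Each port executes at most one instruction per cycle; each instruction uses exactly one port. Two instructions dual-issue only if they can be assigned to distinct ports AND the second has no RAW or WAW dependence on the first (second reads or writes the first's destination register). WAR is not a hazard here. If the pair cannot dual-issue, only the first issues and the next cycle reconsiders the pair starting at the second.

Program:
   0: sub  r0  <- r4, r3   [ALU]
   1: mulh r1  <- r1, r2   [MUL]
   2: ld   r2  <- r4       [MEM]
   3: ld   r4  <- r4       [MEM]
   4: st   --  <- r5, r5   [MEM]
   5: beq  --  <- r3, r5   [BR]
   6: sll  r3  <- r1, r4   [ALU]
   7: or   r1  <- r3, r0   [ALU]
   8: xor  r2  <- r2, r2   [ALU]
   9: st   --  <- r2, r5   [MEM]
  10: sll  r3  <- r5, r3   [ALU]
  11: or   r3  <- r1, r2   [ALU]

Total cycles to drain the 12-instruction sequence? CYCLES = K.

#0 head=0: sub mulh i0,i1 2-wide
#1 head=2: ld i2 no-port MEM/MEM
#2 head=3: ld i3 no-port MEM/MEM
#3 head=4: st beq i4,i5 2-wide
#4 head=6: sll i6 RAW r3
#5 head=7: or xor i7,i8 2-wide
#6 head=9: st sll i9,i10 2-wide
#7 head=11: or i11 tail

CYCLES = 8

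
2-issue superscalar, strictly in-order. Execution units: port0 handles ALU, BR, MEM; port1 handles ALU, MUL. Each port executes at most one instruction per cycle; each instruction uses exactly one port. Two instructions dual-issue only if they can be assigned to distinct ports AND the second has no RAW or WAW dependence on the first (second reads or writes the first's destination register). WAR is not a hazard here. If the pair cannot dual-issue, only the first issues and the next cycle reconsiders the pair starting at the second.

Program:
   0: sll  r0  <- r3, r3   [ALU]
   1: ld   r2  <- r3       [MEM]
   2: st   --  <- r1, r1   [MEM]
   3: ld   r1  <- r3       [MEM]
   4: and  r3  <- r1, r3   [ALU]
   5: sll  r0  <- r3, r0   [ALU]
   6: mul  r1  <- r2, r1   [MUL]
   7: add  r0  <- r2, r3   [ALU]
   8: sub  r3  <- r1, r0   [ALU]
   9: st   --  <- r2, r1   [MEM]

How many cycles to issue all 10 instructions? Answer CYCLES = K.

CYCLES = 7

#0 head=0: sll.ALU;ld.MEM i0&i1 2-wide
#1 head=2: st.MEM i2 no-port MEM/MEM
#2 head=3: ld.MEM i3 RAW r1
#3 head=4: and.ALU i4 RAW r3
#4 head=5: sll.ALU;mul.MUL i5&i6 2-wide
#5 head=7: add.ALU i7 RAW r0
#6 head=8: sub.ALU;st.MEM i8&i9 2-wide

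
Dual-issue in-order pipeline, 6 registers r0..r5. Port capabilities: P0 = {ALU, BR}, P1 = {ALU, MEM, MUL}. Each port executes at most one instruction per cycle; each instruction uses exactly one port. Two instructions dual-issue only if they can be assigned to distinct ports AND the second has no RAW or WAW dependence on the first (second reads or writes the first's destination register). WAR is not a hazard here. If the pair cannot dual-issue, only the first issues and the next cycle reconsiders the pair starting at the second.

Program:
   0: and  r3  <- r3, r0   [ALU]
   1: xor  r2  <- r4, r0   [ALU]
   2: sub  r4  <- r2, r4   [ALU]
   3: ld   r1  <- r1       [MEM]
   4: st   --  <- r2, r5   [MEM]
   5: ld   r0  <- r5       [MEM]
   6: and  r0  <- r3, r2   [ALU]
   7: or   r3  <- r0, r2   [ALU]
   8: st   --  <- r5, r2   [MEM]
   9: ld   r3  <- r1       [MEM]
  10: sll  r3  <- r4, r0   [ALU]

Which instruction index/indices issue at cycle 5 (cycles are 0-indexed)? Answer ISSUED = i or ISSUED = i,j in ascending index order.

  cy0 -> i0&i1 (and xor) pair
  cy1 -> i2&i3 (sub ld) pair
  cy2 -> i4 (st) no-port MEM/MEM
  cy3 -> i5 (ld) WAW r0
  cy4 -> i6 (and) RAW r0
  cy5 -> i7&i8 (or st) pair
  cy6 -> i9 (ld) WAW r3
  cy7 -> i10 (sll) tail

ISSUED = 7,8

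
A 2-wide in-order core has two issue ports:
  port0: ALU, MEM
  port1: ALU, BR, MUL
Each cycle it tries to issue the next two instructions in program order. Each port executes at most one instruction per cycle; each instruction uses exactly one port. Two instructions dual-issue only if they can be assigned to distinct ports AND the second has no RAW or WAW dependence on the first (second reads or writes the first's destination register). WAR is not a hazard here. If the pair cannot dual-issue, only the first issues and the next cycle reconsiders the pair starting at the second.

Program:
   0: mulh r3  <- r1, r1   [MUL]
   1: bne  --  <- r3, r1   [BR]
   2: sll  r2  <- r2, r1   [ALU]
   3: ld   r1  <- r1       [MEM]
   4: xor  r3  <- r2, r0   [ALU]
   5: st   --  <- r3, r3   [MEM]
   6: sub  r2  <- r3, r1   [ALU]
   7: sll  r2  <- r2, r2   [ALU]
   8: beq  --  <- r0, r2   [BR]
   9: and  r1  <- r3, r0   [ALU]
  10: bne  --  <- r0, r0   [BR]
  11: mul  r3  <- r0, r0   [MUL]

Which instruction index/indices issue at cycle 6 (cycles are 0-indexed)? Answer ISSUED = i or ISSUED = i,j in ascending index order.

#0 head=0: mulh i0 no-port MUL/BR
#1 head=1: bne;sll i1&i2 2-wide
#2 head=3: ld;xor i3&i4 2-wide
#3 head=5: st;sub i5&i6 2-wide
#4 head=7: sll i7 RAW r2
#5 head=8: beq;and i8&i9 2-wide
#6 head=10: bne i10 no-port BR/MUL
#7 head=11: mul i11 tail

ISSUED = 10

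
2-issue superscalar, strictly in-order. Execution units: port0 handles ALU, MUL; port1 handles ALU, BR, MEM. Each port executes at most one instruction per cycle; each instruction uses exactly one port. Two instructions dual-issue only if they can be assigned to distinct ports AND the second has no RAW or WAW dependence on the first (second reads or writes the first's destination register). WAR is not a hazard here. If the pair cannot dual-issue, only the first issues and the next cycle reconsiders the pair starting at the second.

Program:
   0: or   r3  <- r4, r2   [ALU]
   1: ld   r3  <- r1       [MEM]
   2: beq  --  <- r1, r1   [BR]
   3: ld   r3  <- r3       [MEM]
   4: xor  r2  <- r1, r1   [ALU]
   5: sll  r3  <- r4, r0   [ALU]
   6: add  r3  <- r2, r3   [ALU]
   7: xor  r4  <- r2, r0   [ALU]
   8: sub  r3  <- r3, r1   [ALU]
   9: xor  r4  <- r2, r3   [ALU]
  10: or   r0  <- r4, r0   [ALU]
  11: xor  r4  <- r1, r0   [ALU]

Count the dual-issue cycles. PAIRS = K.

PAIRS = 2

t=0 i0:or ; WAW r3
t=1 i1:ld ; no-port MEM/BR
t=2 i2:beq ; no-port BR/MEM
t=3 i3+i4:ld+xor ; 2-wide
t=4 i5:sll ; RAW+WAW r3
t=5 i6+i7:add+xor ; 2-wide
t=6 i8:sub ; RAW r3
t=7 i9:xor ; RAW r4
t=8 i10:or ; RAW r0
t=9 i11:xor ; tail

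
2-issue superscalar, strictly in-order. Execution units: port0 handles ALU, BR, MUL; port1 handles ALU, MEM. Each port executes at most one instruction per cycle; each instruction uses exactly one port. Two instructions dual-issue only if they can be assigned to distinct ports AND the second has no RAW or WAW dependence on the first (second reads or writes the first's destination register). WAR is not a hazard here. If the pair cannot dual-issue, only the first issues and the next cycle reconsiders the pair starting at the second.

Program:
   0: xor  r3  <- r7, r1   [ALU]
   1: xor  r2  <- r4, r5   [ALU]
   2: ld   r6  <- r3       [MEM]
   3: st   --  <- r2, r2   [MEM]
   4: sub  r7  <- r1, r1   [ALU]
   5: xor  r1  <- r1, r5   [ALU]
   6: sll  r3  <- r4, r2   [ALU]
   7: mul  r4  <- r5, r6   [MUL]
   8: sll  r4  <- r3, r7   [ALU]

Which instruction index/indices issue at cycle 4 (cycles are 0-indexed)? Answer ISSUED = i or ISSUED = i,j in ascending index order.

c0: i0,i1 xor.ALU;xor.ALU  dual
c1: i2 ld.MEM  no-port MEM/MEM
c2: i3,i4 st.MEM;sub.ALU  dual
c3: i5,i6 xor.ALU;sll.ALU  dual
c4: i7 mul.MUL  WAW r4
c5: i8 sll.ALU  tail

ISSUED = 7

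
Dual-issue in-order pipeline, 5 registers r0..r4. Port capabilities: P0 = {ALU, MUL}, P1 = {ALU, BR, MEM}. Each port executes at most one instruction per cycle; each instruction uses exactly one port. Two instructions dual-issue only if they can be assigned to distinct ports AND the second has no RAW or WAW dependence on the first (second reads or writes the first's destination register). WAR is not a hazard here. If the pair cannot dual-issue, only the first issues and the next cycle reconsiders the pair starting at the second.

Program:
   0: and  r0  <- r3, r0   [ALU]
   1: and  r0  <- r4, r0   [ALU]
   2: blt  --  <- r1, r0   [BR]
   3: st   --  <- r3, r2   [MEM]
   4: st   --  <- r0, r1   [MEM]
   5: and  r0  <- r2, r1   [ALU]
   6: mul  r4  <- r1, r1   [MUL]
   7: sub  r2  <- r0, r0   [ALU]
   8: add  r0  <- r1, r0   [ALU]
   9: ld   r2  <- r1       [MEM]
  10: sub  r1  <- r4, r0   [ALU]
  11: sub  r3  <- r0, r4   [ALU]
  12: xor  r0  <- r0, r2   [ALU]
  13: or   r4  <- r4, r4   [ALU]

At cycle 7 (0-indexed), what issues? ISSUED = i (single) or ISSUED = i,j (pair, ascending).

ISSUED = 10,11

c0: i0 and  RAW+WAW r0
c1: i1 and  RAW r0
c2: i2 blt  no-port BR/MEM
c3: i3 st  no-port MEM/MEM
c4: i4&i5 st/and  dual
c5: i6&i7 mul/sub  dual
c6: i8&i9 add/ld  dual
c7: i10&i11 sub/sub  dual
c8: i12&i13 xor/or  dual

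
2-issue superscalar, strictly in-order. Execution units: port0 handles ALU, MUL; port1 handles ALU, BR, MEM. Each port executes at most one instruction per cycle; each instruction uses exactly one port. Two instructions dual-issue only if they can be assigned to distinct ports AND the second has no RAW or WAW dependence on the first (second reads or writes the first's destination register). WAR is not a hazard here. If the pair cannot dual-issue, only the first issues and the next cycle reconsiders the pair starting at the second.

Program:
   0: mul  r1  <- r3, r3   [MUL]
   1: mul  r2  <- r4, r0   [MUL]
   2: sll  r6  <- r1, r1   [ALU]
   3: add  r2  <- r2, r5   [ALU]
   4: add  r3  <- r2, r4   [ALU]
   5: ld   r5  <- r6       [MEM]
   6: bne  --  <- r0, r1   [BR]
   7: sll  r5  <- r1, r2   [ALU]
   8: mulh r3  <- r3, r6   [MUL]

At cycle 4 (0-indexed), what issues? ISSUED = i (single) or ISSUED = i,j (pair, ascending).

#0 head=0: mul i0 no-port MUL/MUL
#1 head=1: mul+sll i1/i2 dual
#2 head=3: add i3 RAW r2
#3 head=4: add+ld i4/i5 dual
#4 head=6: bne+sll i6/i7 dual
#5 head=8: mulh i8 tail

ISSUED = 6,7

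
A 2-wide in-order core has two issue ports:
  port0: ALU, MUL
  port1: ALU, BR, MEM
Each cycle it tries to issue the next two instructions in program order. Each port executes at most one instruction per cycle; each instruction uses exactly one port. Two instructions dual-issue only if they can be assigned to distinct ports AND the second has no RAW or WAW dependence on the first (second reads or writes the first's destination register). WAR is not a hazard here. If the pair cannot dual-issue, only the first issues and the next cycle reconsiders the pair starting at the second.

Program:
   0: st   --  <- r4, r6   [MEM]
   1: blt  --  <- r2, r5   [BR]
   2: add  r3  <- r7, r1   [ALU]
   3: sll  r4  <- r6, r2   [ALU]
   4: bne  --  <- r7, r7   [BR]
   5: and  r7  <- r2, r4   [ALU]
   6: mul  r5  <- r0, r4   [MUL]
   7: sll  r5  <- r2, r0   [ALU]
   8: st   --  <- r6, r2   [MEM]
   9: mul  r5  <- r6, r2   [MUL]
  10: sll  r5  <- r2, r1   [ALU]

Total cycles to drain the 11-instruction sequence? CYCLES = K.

CYCLES = 7

0. st.MEM @i0  | no-port MEM/BR
1. blt.BR+add.ALU @i1/i2  | dual
2. sll.ALU+bne.BR @i3/i4  | dual
3. and.ALU+mul.MUL @i5/i6  | dual
4. sll.ALU+st.MEM @i7/i8  | dual
5. mul.MUL @i9  | WAW r5
6. sll.ALU @i10  | tail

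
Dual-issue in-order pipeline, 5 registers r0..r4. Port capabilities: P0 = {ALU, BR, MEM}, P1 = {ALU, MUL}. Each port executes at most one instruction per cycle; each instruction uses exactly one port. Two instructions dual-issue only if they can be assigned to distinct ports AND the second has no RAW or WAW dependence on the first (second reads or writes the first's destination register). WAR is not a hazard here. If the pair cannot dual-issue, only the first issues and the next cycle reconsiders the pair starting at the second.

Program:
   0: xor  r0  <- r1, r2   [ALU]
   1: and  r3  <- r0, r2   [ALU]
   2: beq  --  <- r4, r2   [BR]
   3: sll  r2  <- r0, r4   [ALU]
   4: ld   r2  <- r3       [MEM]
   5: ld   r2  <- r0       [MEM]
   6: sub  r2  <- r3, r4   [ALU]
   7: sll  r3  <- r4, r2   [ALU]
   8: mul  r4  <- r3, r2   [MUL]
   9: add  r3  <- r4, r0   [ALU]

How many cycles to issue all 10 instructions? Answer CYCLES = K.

#0 head=0: xor.ALU i0 RAW r0
#1 head=1: and.ALU beq.BR i1/i2 dual
#2 head=3: sll.ALU i3 WAW r2
#3 head=4: ld.MEM i4 no-port MEM/MEM
#4 head=5: ld.MEM i5 WAW r2
#5 head=6: sub.ALU i6 RAW r2
#6 head=7: sll.ALU i7 RAW r3
#7 head=8: mul.MUL i8 RAW r4
#8 head=9: add.ALU i9 tail

CYCLES = 9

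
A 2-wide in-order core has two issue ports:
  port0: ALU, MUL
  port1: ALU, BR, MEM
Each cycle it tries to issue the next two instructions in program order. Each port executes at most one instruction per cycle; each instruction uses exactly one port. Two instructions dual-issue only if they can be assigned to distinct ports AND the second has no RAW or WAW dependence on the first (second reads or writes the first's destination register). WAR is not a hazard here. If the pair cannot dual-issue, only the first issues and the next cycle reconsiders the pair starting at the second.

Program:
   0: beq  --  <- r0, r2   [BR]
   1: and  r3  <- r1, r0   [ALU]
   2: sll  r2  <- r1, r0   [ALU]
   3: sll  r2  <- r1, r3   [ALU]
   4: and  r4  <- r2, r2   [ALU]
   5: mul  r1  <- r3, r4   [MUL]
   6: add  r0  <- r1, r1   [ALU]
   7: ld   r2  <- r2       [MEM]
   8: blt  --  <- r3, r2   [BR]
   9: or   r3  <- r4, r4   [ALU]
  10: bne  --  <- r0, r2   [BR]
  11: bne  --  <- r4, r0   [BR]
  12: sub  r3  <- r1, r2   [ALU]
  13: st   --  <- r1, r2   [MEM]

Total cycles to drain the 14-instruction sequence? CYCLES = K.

CYCLES = 10

t=0 i0+i1:beq+and ; dual
t=1 i2:sll ; WAW r2
t=2 i3:sll ; RAW r2
t=3 i4:and ; RAW r4
t=4 i5:mul ; RAW r1
t=5 i6+i7:add+ld ; dual
t=6 i8+i9:blt+or ; dual
t=7 i10:bne ; no-port BR/BR
t=8 i11+i12:bne+sub ; dual
t=9 i13:st ; tail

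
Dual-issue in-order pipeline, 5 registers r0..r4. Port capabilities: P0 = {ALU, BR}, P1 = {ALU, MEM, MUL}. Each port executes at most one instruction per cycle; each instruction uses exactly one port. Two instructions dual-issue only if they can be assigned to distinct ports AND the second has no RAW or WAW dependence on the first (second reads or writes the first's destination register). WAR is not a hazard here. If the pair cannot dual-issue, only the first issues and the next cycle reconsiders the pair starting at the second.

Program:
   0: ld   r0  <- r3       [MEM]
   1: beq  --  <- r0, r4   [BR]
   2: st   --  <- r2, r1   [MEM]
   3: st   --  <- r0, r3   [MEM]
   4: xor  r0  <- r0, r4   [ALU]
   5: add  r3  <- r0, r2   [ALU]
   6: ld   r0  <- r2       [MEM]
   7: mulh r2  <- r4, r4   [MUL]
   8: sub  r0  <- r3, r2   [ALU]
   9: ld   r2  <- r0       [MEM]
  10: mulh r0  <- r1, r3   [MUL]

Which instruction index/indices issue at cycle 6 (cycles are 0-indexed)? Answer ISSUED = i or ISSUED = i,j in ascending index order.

ISSUED = 9

c0: i0 ld  RAW r0
c1: i1/i2 beq;st  dual
c2: i3/i4 st;xor  dual
c3: i5/i6 add;ld  dual
c4: i7 mulh  RAW r2
c5: i8 sub  RAW r0
c6: i9 ld  no-port MEM/MUL
c7: i10 mulh  tail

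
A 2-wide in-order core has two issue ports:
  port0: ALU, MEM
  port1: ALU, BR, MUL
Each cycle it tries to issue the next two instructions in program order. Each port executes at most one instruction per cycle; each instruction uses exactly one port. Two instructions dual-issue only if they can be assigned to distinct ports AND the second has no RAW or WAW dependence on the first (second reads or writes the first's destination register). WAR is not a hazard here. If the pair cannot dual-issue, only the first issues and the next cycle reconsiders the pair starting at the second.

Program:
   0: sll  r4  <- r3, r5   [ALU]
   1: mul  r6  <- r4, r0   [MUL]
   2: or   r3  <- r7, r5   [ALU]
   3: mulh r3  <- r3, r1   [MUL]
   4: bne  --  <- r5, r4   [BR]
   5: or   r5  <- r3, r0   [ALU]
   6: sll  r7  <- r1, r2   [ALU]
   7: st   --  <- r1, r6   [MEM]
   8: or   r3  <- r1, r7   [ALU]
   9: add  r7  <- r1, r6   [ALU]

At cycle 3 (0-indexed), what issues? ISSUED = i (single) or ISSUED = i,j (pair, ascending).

#0 head=0: sll i0 RAW r4
#1 head=1: mul/or i1,i2 dual
#2 head=3: mulh i3 no-port MUL/BR
#3 head=4: bne/or i4,i5 dual
#4 head=6: sll/st i6,i7 dual
#5 head=8: or/add i8,i9 dual

ISSUED = 4,5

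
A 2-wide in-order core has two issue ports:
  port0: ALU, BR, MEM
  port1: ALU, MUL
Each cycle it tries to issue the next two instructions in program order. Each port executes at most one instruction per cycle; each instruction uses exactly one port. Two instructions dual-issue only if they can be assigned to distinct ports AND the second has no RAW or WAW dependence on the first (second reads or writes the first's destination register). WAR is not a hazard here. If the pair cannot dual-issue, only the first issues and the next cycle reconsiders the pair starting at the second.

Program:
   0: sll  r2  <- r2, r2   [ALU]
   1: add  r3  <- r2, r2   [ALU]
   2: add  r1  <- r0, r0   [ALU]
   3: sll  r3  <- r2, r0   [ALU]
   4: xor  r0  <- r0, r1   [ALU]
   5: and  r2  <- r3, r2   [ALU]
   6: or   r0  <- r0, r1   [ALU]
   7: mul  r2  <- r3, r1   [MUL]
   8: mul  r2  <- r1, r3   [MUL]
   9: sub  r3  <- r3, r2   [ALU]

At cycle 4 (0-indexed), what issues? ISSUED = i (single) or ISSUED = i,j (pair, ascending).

  cy0 -> i0 (sll.ALU) RAW r2
  cy1 -> i1/i2 (add.ALU add.ALU) dual
  cy2 -> i3/i4 (sll.ALU xor.ALU) dual
  cy3 -> i5/i6 (and.ALU or.ALU) dual
  cy4 -> i7 (mul.MUL) no-port MUL/MUL
  cy5 -> i8 (mul.MUL) RAW r2
  cy6 -> i9 (sub.ALU) tail

ISSUED = 7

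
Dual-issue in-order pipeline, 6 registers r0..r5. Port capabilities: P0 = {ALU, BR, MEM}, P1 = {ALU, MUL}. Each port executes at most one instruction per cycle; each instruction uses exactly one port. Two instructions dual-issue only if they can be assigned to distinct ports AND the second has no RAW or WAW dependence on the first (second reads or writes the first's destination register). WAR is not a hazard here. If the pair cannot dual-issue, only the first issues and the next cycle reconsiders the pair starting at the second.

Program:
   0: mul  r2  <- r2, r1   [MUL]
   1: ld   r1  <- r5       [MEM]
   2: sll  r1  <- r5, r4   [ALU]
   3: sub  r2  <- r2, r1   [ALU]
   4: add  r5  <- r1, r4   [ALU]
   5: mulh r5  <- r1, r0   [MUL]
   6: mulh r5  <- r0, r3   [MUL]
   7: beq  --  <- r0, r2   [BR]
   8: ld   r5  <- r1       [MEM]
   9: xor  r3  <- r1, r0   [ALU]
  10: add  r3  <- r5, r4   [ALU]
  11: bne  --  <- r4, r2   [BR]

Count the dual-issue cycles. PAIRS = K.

t=0 i0,i1:mul.MUL ld.MEM ; pair
t=1 i2:sll.ALU ; RAW r1
t=2 i3,i4:sub.ALU add.ALU ; pair
t=3 i5:mulh.MUL ; no-port MUL/MUL
t=4 i6,i7:mulh.MUL beq.BR ; pair
t=5 i8,i9:ld.MEM xor.ALU ; pair
t=6 i10,i11:add.ALU bne.BR ; pair

PAIRS = 5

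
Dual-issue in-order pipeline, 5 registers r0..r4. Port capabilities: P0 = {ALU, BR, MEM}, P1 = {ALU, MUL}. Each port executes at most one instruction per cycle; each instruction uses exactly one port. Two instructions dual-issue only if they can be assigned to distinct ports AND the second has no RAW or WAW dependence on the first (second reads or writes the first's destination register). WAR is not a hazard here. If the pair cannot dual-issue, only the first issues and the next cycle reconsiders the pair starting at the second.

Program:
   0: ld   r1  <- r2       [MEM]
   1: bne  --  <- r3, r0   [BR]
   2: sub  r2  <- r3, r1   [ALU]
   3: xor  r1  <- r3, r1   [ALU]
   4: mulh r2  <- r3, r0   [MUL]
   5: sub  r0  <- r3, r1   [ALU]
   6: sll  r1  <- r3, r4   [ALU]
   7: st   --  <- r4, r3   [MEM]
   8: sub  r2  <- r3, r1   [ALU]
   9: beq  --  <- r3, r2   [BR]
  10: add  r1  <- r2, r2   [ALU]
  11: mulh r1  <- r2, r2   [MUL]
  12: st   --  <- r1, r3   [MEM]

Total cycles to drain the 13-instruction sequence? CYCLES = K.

CYCLES = 8

t=0 i0:ld.MEM ; no-port MEM/BR
t=1 i1&i2:bne.BR sub.ALU ; pair
t=2 i3&i4:xor.ALU mulh.MUL ; pair
t=3 i5&i6:sub.ALU sll.ALU ; pair
t=4 i7&i8:st.MEM sub.ALU ; pair
t=5 i9&i10:beq.BR add.ALU ; pair
t=6 i11:mulh.MUL ; RAW r1
t=7 i12:st.MEM ; tail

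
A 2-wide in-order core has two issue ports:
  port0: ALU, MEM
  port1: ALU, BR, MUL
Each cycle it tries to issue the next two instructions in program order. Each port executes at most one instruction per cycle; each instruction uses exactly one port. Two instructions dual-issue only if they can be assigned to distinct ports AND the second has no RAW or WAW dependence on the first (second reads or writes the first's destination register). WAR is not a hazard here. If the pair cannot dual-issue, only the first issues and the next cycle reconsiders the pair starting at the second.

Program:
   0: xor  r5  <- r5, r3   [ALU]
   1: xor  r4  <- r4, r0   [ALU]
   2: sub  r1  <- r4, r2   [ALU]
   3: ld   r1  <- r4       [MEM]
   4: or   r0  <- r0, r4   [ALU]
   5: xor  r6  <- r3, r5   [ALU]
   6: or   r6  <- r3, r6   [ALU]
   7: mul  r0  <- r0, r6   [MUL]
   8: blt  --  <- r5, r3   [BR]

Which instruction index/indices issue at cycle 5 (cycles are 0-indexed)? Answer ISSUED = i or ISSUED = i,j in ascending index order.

  cy0 -> i0&i1 (xor.ALU;xor.ALU) pair
  cy1 -> i2 (sub.ALU) WAW r1
  cy2 -> i3&i4 (ld.MEM;or.ALU) pair
  cy3 -> i5 (xor.ALU) RAW+WAW r6
  cy4 -> i6 (or.ALU) RAW r6
  cy5 -> i7 (mul.MUL) no-port MUL/BR
  cy6 -> i8 (blt.BR) tail

ISSUED = 7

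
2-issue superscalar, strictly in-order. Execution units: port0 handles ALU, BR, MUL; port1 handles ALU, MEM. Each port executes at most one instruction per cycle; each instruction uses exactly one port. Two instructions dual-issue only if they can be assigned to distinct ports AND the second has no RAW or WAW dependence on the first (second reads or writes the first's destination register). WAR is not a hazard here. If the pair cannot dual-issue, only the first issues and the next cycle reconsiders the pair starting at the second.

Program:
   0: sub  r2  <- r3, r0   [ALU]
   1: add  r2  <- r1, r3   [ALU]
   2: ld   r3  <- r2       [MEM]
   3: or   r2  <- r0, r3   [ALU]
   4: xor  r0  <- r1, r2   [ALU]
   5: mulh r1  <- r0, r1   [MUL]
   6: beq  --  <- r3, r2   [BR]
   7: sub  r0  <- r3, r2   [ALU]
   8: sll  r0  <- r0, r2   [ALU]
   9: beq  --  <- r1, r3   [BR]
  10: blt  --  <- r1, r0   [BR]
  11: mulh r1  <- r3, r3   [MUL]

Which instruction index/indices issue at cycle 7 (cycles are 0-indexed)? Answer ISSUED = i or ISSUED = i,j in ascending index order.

ISSUED = 8,9

c0: i0 sub  WAW r2
c1: i1 add  RAW r2
c2: i2 ld  RAW r3
c3: i3 or  RAW r2
c4: i4 xor  RAW r0
c5: i5 mulh  no-port MUL/BR
c6: i6/i7 beq+sub  pair
c7: i8/i9 sll+beq  pair
c8: i10 blt  no-port BR/MUL
c9: i11 mulh  tail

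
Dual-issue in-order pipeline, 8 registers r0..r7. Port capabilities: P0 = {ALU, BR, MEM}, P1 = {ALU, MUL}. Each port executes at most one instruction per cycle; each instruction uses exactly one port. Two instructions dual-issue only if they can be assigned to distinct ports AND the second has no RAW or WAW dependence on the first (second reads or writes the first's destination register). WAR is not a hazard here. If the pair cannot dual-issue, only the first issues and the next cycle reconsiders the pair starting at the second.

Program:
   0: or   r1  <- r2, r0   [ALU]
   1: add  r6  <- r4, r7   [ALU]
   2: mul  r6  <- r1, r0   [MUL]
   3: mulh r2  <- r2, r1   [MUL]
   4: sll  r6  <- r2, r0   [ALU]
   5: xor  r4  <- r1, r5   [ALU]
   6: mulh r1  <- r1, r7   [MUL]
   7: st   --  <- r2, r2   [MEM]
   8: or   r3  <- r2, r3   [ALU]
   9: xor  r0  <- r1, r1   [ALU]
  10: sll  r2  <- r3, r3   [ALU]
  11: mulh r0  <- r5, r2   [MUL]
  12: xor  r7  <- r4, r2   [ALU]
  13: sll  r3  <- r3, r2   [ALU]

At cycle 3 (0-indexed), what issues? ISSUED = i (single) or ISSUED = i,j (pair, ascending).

ISSUED = 4,5

[0] i0&i1  or.ALU;add.ALU  -- 2-wide
[1] i2  mul.MUL  -- no-port MUL/MUL
[2] i3  mulh.MUL  -- RAW r2
[3] i4&i5  sll.ALU;xor.ALU  -- 2-wide
[4] i6&i7  mulh.MUL;st.MEM  -- 2-wide
[5] i8&i9  or.ALU;xor.ALU  -- 2-wide
[6] i10  sll.ALU  -- RAW r2
[7] i11&i12  mulh.MUL;xor.ALU  -- 2-wide
[8] i13  sll.ALU  -- tail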